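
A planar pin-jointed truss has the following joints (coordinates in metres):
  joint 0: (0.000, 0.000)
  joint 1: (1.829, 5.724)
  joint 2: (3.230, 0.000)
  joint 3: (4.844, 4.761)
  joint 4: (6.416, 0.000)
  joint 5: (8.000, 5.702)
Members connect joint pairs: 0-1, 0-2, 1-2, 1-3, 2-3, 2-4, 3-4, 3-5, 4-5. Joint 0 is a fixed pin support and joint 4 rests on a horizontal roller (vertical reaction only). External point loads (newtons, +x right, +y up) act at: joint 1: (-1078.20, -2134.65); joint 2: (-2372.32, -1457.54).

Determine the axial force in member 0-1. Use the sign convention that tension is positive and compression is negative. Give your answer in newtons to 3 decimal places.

N=6 nodes, M=9 members, R=3 reactions → 2N=12, M+R=12
member 0 (0-1): L=6.0091, (cx,cy)=(0.3044,0.9526)
member 1 (0-2): L=3.2300, (cx,cy)=(1.0000,0.0000)
member 2 (1-2): L=5.8930, (cx,cy)=(0.2377,-0.9713)
member 3 (1-3): L=3.1651, (cx,cy)=(0.9526,-0.3043)
member 4 (2-3): L=5.0271, (cx,cy)=(0.3211,0.9471)
member 5 (2-4): L=3.1860, (cx,cy)=(1.0000,0.0000)
member 6 (3-4): L=5.0138, (cx,cy)=(0.3135,-0.9496)
member 7 (3-5): L=3.2933, (cx,cy)=(0.9583,0.2857)
member 8 (4-5): L=5.9179, (cx,cy)=(0.2677,0.9635)
solve A·x = −loads:
  F[0-1] = -3371.7905 N (compression)
  F[0-2] = -2424.2443 N (compression)
  F[1-2] = +1184.4809 N (tension)
  F[1-3] = -241.1068 N (compression)
  F[2-3] = +324.1823 N (tension)
  F[2-4] = +125.5946 N (tension)
  F[3-4] = -400.5774 N (compression)
  F[3-5] = +0.0000 N (tension)
  F[4-5] = -0.0000 N (compression)
  Rx@0 = +3450.5200 N
  Ry@0 = +3211.8109 N
  Ry@4 = +380.3791 N

-3371.790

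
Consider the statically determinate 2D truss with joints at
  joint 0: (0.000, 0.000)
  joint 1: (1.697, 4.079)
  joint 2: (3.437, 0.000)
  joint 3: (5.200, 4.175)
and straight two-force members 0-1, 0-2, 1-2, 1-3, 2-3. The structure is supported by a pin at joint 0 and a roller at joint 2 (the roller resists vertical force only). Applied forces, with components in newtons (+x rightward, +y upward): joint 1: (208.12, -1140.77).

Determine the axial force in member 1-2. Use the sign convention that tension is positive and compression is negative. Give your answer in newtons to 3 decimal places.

-880.883

N=4 nodes, M=5 members, R=3 reactions → 2N=8, M+R=8
member 0 (0-1): L=4.4179, (cx,cy)=(0.3841,0.9233)
member 1 (0-2): L=3.4370, (cx,cy)=(1.0000,0.0000)
member 2 (1-2): L=4.4346, (cx,cy)=(0.3924,-0.9198)
member 3 (1-3): L=3.5043, (cx,cy)=(0.9996,0.0274)
member 4 (2-3): L=4.5320, (cx,cy)=(0.3890,0.9212)
solve A·x = −loads:
  F[0-1] = -357.9895 N (compression)
  F[0-2] = +345.6299 N (tension)
  F[1-2] = -880.8832 N (compression)
  F[1-3] = +0.0000 N (tension)
  F[2-3] = -0.0000 N (compression)
  Rx@0 = -208.1200 N
  Ry@0 = +330.5261 N
  Ry@2 = +810.2439 N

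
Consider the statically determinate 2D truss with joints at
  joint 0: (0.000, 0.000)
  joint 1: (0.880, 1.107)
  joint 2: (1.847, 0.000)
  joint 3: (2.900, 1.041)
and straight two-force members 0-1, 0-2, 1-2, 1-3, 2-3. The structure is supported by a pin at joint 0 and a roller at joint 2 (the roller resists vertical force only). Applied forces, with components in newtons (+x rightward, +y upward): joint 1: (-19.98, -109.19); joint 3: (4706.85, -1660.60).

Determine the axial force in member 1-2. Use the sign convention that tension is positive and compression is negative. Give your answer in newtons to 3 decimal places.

-5100.928

N=4 nodes, M=5 members, R=3 reactions → 2N=8, M+R=8
member 0 (0-1): L=1.4142, (cx,cy)=(0.6223,0.7828)
member 1 (0-2): L=1.8470, (cx,cy)=(1.0000,0.0000)
member 2 (1-2): L=1.4699, (cx,cy)=(0.6579,-0.7531)
member 3 (1-3): L=2.0211, (cx,cy)=(0.9995,-0.0327)
member 4 (2-3): L=1.4807, (cx,cy)=(0.7111,0.7030)
solve A·x = −loads:
  F[0-1] = +4510.0446 N (tension)
  F[0-2] = +1880.3709 N (tension)
  F[1-2] = -5100.9285 N (compression)
  F[1-3] = +6185.5680 N (tension)
  F[2-3] = -2074.7024 N (compression)
  Rx@0 = -4686.8700 N
  Ry@0 = -3530.4483 N
  Ry@2 = +5300.2383 N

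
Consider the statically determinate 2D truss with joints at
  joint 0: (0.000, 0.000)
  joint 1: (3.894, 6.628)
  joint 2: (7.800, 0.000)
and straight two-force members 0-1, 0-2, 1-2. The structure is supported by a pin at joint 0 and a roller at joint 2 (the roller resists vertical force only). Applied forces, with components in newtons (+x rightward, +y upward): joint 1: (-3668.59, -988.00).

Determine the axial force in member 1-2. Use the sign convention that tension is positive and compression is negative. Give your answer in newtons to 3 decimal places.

N=3 nodes, M=3 members, R=3 reactions → 2N=6, M+R=6
member 0 (0-1): L=7.6872, (cx,cy)=(0.5066,0.8622)
member 1 (0-2): L=7.8000, (cx,cy)=(1.0000,0.0000)
member 2 (1-2): L=7.6933, (cx,cy)=(0.5077,-0.8615)
solve A·x = −loads:
  F[0-1] = -4189.3830 N (compression)
  F[0-2] = -1546.4418 N (compression)
  F[1-2] = +3045.8976 N (tension)
  Rx@0 = +3668.5900 N
  Ry@0 = +3612.1208 N
  Ry@2 = -2624.1208 N

3045.898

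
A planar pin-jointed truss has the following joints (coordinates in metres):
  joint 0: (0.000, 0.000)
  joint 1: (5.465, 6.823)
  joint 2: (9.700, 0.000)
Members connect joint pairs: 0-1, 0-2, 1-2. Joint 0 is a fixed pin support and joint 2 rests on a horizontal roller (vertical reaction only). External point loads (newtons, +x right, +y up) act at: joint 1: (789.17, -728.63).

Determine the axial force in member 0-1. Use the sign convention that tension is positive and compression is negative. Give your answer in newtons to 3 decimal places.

N=3 nodes, M=3 members, R=3 reactions → 2N=6, M+R=6
member 0 (0-1): L=8.7418, (cx,cy)=(0.6252,0.7805)
member 1 (0-2): L=9.7000, (cx,cy)=(1.0000,0.0000)
member 2 (1-2): L=8.0305, (cx,cy)=(0.5274,-0.8496)
solve A·x = −loads:
  F[0-1] = +303.6327 N (tension)
  F[0-2] = +599.3524 N (tension)
  F[1-2] = -1136.5019 N (compression)
  Rx@0 = -789.1700 N
  Ry@0 = -236.9854 N
  Ry@2 = +965.6154 N

303.633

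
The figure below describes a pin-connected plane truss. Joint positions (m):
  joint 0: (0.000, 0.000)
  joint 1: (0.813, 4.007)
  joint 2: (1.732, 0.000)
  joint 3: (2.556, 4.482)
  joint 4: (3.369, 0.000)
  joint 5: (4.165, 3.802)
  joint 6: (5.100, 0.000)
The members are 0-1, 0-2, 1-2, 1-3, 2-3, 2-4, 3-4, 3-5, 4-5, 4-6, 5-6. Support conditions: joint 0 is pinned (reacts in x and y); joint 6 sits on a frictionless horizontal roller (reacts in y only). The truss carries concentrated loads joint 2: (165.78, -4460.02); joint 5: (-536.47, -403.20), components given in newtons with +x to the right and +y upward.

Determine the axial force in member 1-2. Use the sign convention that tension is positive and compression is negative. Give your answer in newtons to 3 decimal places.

3119.076

N=7 nodes, M=11 members, R=3 reactions → 2N=14, M+R=14
member 0 (0-1): L=4.0886, (cx,cy)=(0.1988,0.9800)
member 1 (0-2): L=1.7320, (cx,cy)=(1.0000,0.0000)
member 2 (1-2): L=4.1110, (cx,cy)=(0.2235,-0.9747)
member 3 (1-3): L=1.8066, (cx,cy)=(0.9648,0.2629)
member 4 (2-3): L=4.5571, (cx,cy)=(0.1808,0.9835)
member 5 (2-4): L=1.6370, (cx,cy)=(1.0000,0.0000)
member 6 (3-4): L=4.5551, (cx,cy)=(0.1785,-0.9839)
member 7 (3-5): L=1.7468, (cx,cy)=(0.9211,-0.3893)
member 8 (4-5): L=3.8844, (cx,cy)=(0.2049,0.9788)
member 9 (4-6): L=1.7310, (cx,cy)=(1.0000,0.0000)
member 10 (5-6): L=3.9153, (cx,cy)=(0.2388,-0.9711)
solve A·x = −loads:
  F[0-1] = -3488.8839 N (compression)
  F[0-2] = +323.0515 N (tension)
  F[1-2] = +3119.0758 N (tension)
  F[1-3] = -1441.7214 N (compression)
  F[2-3] = +1443.6727 N (tension)
  F[2-4] = +593.4849 N (tension)
  F[3-4] = -619.9794 N (compression)
  F[3-5] = -1106.5921 N (compression)
  F[4-5] = +623.2510 N (tension)
  F[4-6] = +355.1142 N (tension)
  F[5-6] = -1487.0291 N (compression)
  Rx@0 = +370.6900 N
  Ry@0 = +3419.2154 N
  Ry@6 = +1444.0046 N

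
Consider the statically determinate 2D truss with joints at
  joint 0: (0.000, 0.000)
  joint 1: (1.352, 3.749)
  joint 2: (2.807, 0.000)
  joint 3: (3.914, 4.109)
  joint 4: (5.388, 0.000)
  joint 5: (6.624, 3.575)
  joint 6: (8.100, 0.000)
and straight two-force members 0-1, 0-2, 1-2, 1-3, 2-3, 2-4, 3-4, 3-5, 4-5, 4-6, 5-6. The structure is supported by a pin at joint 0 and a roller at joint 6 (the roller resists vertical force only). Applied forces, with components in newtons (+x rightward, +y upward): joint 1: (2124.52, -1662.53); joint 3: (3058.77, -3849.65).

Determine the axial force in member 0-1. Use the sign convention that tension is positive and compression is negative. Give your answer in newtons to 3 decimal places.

-892.438

N=7 nodes, M=11 members, R=3 reactions → 2N=14, M+R=14
member 0 (0-1): L=3.9853, (cx,cy)=(0.3392,0.9407)
member 1 (0-2): L=2.8070, (cx,cy)=(1.0000,0.0000)
member 2 (1-2): L=4.0214, (cx,cy)=(0.3618,-0.9323)
member 3 (1-3): L=2.5872, (cx,cy)=(0.9903,0.1391)
member 4 (2-3): L=4.2555, (cx,cy)=(0.2601,0.9656)
member 5 (2-4): L=2.5810, (cx,cy)=(1.0000,0.0000)
member 6 (3-4): L=4.3654, (cx,cy)=(0.3377,-0.9413)
member 7 (3-5): L=2.7621, (cx,cy)=(0.9811,-0.1933)
member 8 (4-5): L=3.7826, (cx,cy)=(0.3268,0.9451)
member 9 (4-6): L=2.7120, (cx,cy)=(1.0000,0.0000)
member 10 (5-6): L=3.8677, (cx,cy)=(0.3816,-0.9243)
solve A·x = −loads:
  F[0-1] = -892.4384 N (compression)
  F[0-2] = +5486.0441 N (tension)
  F[1-2] = -1184.1047 N (compression)
  F[1-3] = -2018.4897 N (compression)
  F[2-3] = +1143.2425 N (tension)
  F[2-4] = +4760.2272 N (tension)
  F[3-4] = -4269.4898 N (compression)
  F[3-5] = -3382.4194 N (compression)
  F[4-5] = +4252.1463 N (tension)
  F[4-6] = +1929.1896 N (tension)
  F[5-6] = -5055.2513 N (compression)
  Rx@0 = -5183.2900 N
  Ry@0 = +839.5155 N
  Ry@6 = +4672.6645 N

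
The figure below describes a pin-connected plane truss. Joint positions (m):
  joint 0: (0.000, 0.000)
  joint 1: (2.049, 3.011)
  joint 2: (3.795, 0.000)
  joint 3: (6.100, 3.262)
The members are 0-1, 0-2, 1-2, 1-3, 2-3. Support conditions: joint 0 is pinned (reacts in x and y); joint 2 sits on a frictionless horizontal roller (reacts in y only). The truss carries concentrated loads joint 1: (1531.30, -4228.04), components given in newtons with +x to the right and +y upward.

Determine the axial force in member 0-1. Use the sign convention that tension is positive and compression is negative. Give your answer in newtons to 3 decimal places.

N=4 nodes, M=5 members, R=3 reactions → 2N=8, M+R=8
member 0 (0-1): L=3.6420, (cx,cy)=(0.5626,0.8267)
member 1 (0-2): L=3.7950, (cx,cy)=(1.0000,0.0000)
member 2 (1-2): L=3.4806, (cx,cy)=(0.5016,-0.8651)
member 3 (1-3): L=4.0588, (cx,cy)=(0.9981,0.0618)
member 4 (2-3): L=3.9942, (cx,cy)=(0.5771,0.8167)
solve A·x = −loads:
  F[0-1] = -883.3333 N (compression)
  F[0-2] = +2028.2592 N (tension)
  F[1-2] = -4043.2856 N (compression)
  F[1-3] = -0.0000 N (compression)
  F[2-3] = -0.0000 N (compression)
  Rx@0 = -1531.3000 N
  Ry@0 = +730.2802 N
  Ry@2 = +3497.7598 N

-883.333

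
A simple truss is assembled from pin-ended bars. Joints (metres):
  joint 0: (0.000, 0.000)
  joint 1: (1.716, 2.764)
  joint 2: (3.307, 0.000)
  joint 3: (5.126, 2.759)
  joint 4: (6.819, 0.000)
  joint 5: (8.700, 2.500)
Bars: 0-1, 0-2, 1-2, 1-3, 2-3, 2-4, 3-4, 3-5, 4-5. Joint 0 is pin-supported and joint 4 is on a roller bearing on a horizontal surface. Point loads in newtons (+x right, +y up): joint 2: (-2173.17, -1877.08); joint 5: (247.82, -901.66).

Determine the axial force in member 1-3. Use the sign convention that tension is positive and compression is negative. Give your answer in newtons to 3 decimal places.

-751.026

N=6 nodes, M=9 members, R=3 reactions → 2N=12, M+R=12
member 0 (0-1): L=3.2534, (cx,cy)=(0.5275,0.8496)
member 1 (0-2): L=3.3070, (cx,cy)=(1.0000,0.0000)
member 2 (1-2): L=3.1892, (cx,cy)=(0.4989,-0.8667)
member 3 (1-3): L=3.4100, (cx,cy)=(1.0000,-0.0015)
member 4 (2-3): L=3.3047, (cx,cy)=(0.5504,0.8349)
member 5 (2-4): L=3.5120, (cx,cy)=(1.0000,0.0000)
member 6 (3-4): L=3.2370, (cx,cy)=(0.5230,-0.8523)
member 7 (3-5): L=3.5834, (cx,cy)=(0.9974,-0.0723)
member 8 (4-5): L=3.1286, (cx,cy)=(0.6012,0.7991)
solve A·x = −loads:
  F[0-1] = -738.2195 N (compression)
  F[0-2] = -1535.9727 N (compression)
  F[1-2] = +724.9308 N (tension)
  F[1-3] = -751.0256 N (compression)
  F[2-3] = +1495.7852 N (tension)
  F[2-4] = +175.5149 N (tension)
  F[3-4] = -1541.1387 N (compression)
  F[3-5] = +880.6411 N (tension)
  F[4-5] = -1048.7189 N (compression)
  Rx@0 = +1925.3500 N
  Ry@0 = +627.1788 N
  Ry@4 = +2151.5612 N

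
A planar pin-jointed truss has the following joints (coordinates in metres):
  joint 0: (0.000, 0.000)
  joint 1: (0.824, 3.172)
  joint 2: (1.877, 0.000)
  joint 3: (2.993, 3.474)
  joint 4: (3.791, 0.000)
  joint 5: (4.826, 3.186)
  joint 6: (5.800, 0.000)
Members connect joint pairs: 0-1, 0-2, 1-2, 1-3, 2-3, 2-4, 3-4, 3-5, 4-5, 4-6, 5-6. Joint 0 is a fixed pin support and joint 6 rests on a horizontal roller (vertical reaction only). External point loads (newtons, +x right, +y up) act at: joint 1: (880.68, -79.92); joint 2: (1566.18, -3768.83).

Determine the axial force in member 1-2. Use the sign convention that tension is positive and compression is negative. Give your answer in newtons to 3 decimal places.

1869.482

N=7 nodes, M=11 members, R=3 reactions → 2N=14, M+R=14
member 0 (0-1): L=3.2773, (cx,cy)=(0.2514,0.9679)
member 1 (0-2): L=1.8770, (cx,cy)=(1.0000,0.0000)
member 2 (1-2): L=3.3422, (cx,cy)=(0.3151,-0.9491)
member 3 (1-3): L=2.1899, (cx,cy)=(0.9904,0.1379)
member 4 (2-3): L=3.6489, (cx,cy)=(0.3058,0.9521)
member 5 (2-4): L=1.9140, (cx,cy)=(1.0000,0.0000)
member 6 (3-4): L=3.5645, (cx,cy)=(0.2239,-0.9746)
member 7 (3-5): L=1.8555, (cx,cy)=(0.9879,-0.1552)
member 8 (4-5): L=3.3499, (cx,cy)=(0.3090,0.9511)
member 9 (4-6): L=2.0090, (cx,cy)=(1.0000,0.0000)
member 10 (5-6): L=3.3316, (cx,cy)=(0.2924,-0.9563)
solve A·x = −loads:
  F[0-1] = -2206.9807 N (compression)
  F[0-2] = +3001.7569 N (tension)
  F[1-2] = +1869.4821 N (tension)
  F[1-3] = -2044.1074 N (compression)
  F[2-3] = +2094.9479 N (tension)
  F[2-4] = +1383.8384 N (tension)
  F[3-4] = -1591.6233 N (compression)
  F[3-5] = -1040.1178 N (compression)
  F[4-5] = +1631.0244 N (tension)
  F[4-6] = +523.5835 N (tension)
  F[5-6] = -1790.9120 N (compression)
  Rx@0 = -2446.8600 N
  Ry@0 = +2136.0836 N
  Ry@6 = +1712.6664 N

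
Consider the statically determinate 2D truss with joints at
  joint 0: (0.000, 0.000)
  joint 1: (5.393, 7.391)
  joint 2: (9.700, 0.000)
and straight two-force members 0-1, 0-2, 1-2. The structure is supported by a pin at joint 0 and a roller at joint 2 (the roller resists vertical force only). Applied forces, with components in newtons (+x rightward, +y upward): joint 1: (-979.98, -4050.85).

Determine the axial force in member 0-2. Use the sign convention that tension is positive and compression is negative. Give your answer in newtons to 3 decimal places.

N=3 nodes, M=3 members, R=3 reactions → 2N=6, M+R=6
member 0 (0-1): L=9.1494, (cx,cy)=(0.5894,0.8078)
member 1 (0-2): L=9.7000, (cx,cy)=(1.0000,0.0000)
member 2 (1-2): L=8.5544, (cx,cy)=(0.5035,-0.8640)
solve A·x = −loads:
  F[0-1] = -3150.9320 N (compression)
  F[0-2] = +877.2998 N (tension)
  F[1-2] = -1742.4521 N (compression)
  Rx@0 = +979.9800 N
  Ry@0 = +2545.3653 N
  Ry@2 = +1505.4847 N

877.300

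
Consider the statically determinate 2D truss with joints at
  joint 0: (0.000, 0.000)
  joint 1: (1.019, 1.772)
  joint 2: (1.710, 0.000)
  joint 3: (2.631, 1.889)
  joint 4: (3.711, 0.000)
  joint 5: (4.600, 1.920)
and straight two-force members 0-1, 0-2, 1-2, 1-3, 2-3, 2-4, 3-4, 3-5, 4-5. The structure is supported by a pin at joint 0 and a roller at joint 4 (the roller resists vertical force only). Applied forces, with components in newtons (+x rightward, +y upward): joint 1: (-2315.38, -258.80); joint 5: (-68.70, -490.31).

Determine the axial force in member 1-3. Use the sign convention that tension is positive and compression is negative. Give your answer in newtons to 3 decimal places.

1216.132

N=6 nodes, M=9 members, R=3 reactions → 2N=12, M+R=12
member 0 (0-1): L=2.0441, (cx,cy)=(0.4985,0.8669)
member 1 (0-2): L=1.7100, (cx,cy)=(1.0000,0.0000)
member 2 (1-2): L=1.9020, (cx,cy)=(0.3633,-0.9317)
member 3 (1-3): L=1.6162, (cx,cy)=(0.9974,0.0724)
member 4 (2-3): L=2.1016, (cx,cy)=(0.4382,0.8989)
member 5 (2-4): L=2.0010, (cx,cy)=(1.0000,0.0000)
member 6 (3-4): L=2.1759, (cx,cy)=(0.4963,-0.8681)
member 7 (3-5): L=1.9692, (cx,cy)=(0.9999,0.0157)
member 8 (4-5): L=2.1158, (cx,cy)=(0.4202,0.9074)
solve A·x = −loads:
  F[0-1] = -1397.4343 N (compression)
  F[0-2] = -1687.4480 N (compression)
  F[1-2] = +1116.9754 N (tension)
  F[1-3] = +1216.1317 N (tension)
  F[2-3] = -1157.7515 N (compression)
  F[2-4] = -774.2616 N (compression)
  F[3-4] = +1100.2109 N (tension)
  F[3-5] = +159.5061 N (tension)
  F[4-5] = -543.0852 N (compression)
  Rx@0 = +2384.0800 N
  Ry@0 = +1211.4151 N
  Ry@4 = -462.3051 N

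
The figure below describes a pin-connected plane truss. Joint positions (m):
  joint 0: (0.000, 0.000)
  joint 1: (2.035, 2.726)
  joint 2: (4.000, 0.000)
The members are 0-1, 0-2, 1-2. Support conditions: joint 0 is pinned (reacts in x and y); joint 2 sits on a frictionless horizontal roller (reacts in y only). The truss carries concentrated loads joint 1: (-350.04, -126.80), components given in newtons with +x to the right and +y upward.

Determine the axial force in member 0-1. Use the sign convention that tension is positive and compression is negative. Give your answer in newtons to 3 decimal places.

-375.425

N=3 nodes, M=3 members, R=3 reactions → 2N=6, M+R=6
member 0 (0-1): L=3.4018, (cx,cy)=(0.5982,0.8013)
member 1 (0-2): L=4.0000, (cx,cy)=(1.0000,0.0000)
member 2 (1-2): L=3.3604, (cx,cy)=(0.5848,-0.8112)
solve A·x = −loads:
  F[0-1] = -375.4253 N (compression)
  F[0-2] = -125.4564 N (compression)
  F[1-2] = +214.5465 N (tension)
  Rx@0 = +350.0400 N
  Ry@0 = +300.8428 N
  Ry@2 = -174.0428 N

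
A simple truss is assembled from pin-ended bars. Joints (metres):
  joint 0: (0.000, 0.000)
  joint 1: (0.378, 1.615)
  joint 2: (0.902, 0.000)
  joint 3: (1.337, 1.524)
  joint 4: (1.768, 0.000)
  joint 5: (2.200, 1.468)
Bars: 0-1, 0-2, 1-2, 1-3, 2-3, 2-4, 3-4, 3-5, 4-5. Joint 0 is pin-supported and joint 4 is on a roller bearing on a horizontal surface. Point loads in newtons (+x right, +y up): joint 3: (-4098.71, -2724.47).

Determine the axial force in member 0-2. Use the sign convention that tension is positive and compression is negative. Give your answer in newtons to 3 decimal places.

N=6 nodes, M=9 members, R=3 reactions → 2N=12, M+R=12
member 0 (0-1): L=1.6586, (cx,cy)=(0.2279,0.9737)
member 1 (0-2): L=0.9020, (cx,cy)=(1.0000,0.0000)
member 2 (1-2): L=1.6979, (cx,cy)=(0.3086,-0.9512)
member 3 (1-3): L=0.9633, (cx,cy)=(0.9955,-0.0945)
member 4 (2-3): L=1.5849, (cx,cy)=(0.2745,0.9616)
member 5 (2-4): L=0.8660, (cx,cy)=(1.0000,0.0000)
member 6 (3-4): L=1.5838, (cx,cy)=(0.2721,-0.9623)
member 7 (3-5): L=0.8648, (cx,cy)=(0.9979,-0.0648)
member 8 (4-5): L=1.5302, (cx,cy)=(0.2823,0.9593)
solve A·x = −loads:
  F[0-1] = -4310.6509 N (compression)
  F[0-2] = -3116.3272 N (compression)
  F[1-2] = +4653.9047 N (tension)
  F[1-3] = -2429.5352 N (compression)
  F[2-3] = -4603.5231 N (compression)
  F[2-4] = -416.5054 N (compression)
  F[3-4] = +1530.5104 N (tension)
  F[3-5] = -0.0000 N (tension)
  F[4-5] = +0.0000 N (tension)
  Rx@0 = +4098.7100 N
  Ry@0 = +4197.2175 N
  Ry@4 = -1472.7475 N

-3116.327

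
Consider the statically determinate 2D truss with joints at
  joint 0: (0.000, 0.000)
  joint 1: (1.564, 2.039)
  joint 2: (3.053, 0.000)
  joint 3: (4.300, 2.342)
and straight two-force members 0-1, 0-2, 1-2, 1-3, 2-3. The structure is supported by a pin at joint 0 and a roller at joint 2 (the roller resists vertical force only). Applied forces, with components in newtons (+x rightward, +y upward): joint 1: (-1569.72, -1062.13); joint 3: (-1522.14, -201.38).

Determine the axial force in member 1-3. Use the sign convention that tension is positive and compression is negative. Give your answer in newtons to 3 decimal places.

-1512.768

N=4 nodes, M=5 members, R=3 reactions → 2N=8, M+R=8
member 0 (0-1): L=2.5698, (cx,cy)=(0.6086,0.7935)
member 1 (0-2): L=3.0530, (cx,cy)=(1.0000,0.0000)
member 2 (1-2): L=2.5248, (cx,cy)=(0.5897,-0.8076)
member 3 (1-3): L=2.7527, (cx,cy)=(0.9939,0.1101)
member 4 (2-3): L=2.6533, (cx,cy)=(0.4700,0.8827)
solve A·x = −loads:
  F[0-1] = -3342.0438 N (compression)
  F[0-2] = -1057.8272 N (compression)
  F[1-2] = +1762.2141 N (tension)
  F[1-3] = -1512.7681 N (compression)
  F[2-3] = -39.4998 N (compression)
  Rx@0 = +3091.8600 N
  Ry@0 = +2651.7857 N
  Ry@2 = -1388.2757 N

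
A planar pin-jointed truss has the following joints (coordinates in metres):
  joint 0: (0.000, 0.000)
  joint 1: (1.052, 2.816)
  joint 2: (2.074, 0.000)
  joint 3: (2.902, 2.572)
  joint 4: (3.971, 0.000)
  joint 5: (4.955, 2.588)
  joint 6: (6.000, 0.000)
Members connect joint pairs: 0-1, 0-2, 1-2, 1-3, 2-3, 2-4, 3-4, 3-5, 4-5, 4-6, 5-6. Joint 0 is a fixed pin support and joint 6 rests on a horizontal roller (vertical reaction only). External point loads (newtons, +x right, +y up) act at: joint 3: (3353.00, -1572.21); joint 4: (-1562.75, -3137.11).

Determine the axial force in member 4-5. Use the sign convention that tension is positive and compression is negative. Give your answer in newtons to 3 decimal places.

4600.519

N=7 nodes, M=11 members, R=3 reactions → 2N=14, M+R=14
member 0 (0-1): L=3.0061, (cx,cy)=(0.3500,0.9368)
member 1 (0-2): L=2.0740, (cx,cy)=(1.0000,0.0000)
member 2 (1-2): L=2.9957, (cx,cy)=(0.3412,-0.9400)
member 3 (1-3): L=1.8660, (cx,cy)=(0.9914,-0.1308)
member 4 (2-3): L=2.7020, (cx,cy)=(0.3064,0.9519)
member 5 (2-4): L=1.8970, (cx,cy)=(1.0000,0.0000)
member 6 (3-4): L=2.7853, (cx,cy)=(0.3838,-0.9234)
member 7 (3-5): L=2.0531, (cx,cy)=(1.0000,0.0078)
member 8 (4-5): L=2.7688, (cx,cy)=(0.3554,0.9347)
member 9 (4-6): L=2.0290, (cx,cy)=(1.0000,0.0000)
member 10 (5-6): L=2.7910, (cx,cy)=(0.3744,-0.9273)
solve A·x = −loads:
  F[0-1] = -464.7171 N (compression)
  F[0-2] = +1952.8808 N (tension)
  F[1-2] = +510.3626 N (tension)
  F[1-3] = -339.6590 N (compression)
  F[2-3] = -503.9919 N (compression)
  F[2-4] = +2281.4362 N (tension)
  F[3-4] = -1259.5303 N (compression)
  F[3-5] = -3360.8812 N (compression)
  F[4-5] = +4600.5195 N (tension)
  F[4-6] = +1725.7799 N (tension)
  F[5-6] = -4609.2621 N (compression)
  Rx@0 = -1790.2500 N
  Ry@0 = +435.3311 N
  Ry@6 = +4273.9889 N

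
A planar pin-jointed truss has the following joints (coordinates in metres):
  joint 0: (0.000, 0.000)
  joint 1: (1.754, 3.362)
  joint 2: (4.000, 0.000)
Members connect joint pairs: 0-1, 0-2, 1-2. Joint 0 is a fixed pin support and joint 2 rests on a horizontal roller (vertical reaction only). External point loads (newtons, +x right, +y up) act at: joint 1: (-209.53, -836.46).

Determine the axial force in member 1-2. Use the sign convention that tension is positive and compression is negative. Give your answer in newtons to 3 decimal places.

N=3 nodes, M=3 members, R=3 reactions → 2N=6, M+R=6
member 0 (0-1): L=3.7920, (cx,cy)=(0.4625,0.8866)
member 1 (0-2): L=4.0000, (cx,cy)=(1.0000,0.0000)
member 2 (1-2): L=4.0432, (cx,cy)=(0.5555,-0.8315)
solve A·x = −loads:
  F[0-1] = -728.3853 N (compression)
  F[0-2] = +127.3832 N (tension)
  F[1-2] = -229.3130 N (compression)
  Rx@0 = +209.5300 N
  Ry@0 = +645.7823 N
  Ry@2 = +190.6777 N

-229.313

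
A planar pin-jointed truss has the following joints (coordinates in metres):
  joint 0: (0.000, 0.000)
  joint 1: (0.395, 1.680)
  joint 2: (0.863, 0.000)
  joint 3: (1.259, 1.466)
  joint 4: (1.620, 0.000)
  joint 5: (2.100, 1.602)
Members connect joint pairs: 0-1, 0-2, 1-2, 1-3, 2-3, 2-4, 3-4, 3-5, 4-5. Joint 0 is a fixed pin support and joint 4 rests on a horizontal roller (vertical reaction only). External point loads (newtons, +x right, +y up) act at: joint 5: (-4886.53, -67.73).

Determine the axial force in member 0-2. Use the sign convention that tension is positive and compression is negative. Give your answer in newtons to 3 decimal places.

N=6 nodes, M=9 members, R=3 reactions → 2N=12, M+R=12
member 0 (0-1): L=1.7258, (cx,cy)=(0.2289,0.9735)
member 1 (0-2): L=0.8630, (cx,cy)=(1.0000,0.0000)
member 2 (1-2): L=1.7440, (cx,cy)=(0.2684,-0.9633)
member 3 (1-3): L=0.8901, (cx,cy)=(0.9707,-0.2404)
member 4 (2-3): L=1.5185, (cx,cy)=(0.2608,0.9654)
member 5 (2-4): L=0.7570, (cx,cy)=(1.0000,0.0000)
member 6 (3-4): L=1.5098, (cx,cy)=(0.2391,-0.9710)
member 7 (3-5): L=0.8519, (cx,cy)=(0.9872,0.1596)
member 8 (4-5): L=1.6724, (cx,cy)=(0.2870,0.9579)
solve A·x = −loads:
  F[0-1] = -4943.3886 N (compression)
  F[0-2] = -3755.0979 N (compression)
  F[1-2] = +5678.0815 N (tension)
  F[1-3] = -2735.3978 N (compression)
  F[2-3] = -5665.8551 N (compression)
  F[2-4] = -753.8435 N (compression)
  F[3-4] = +4104.2148 N (tension)
  F[3-5] = -5180.4634 N (compression)
  F[4-5] = +792.6203 N (tension)
  Rx@0 = +4886.5300 N
  Ry@0 = +4812.1671 N
  Ry@4 = -4744.4371 N

-3755.098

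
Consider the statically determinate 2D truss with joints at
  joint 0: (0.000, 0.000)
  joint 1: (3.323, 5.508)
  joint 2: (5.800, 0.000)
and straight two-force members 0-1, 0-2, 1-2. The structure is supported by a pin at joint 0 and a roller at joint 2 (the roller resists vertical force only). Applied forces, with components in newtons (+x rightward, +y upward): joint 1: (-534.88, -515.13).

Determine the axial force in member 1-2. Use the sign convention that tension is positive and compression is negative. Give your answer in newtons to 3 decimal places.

233.347

N=3 nodes, M=3 members, R=3 reactions → 2N=6, M+R=6
member 0 (0-1): L=6.4328, (cx,cy)=(0.5166,0.8562)
member 1 (0-2): L=5.8000, (cx,cy)=(1.0000,0.0000)
member 2 (1-2): L=6.0393, (cx,cy)=(0.4101,-0.9120)
solve A·x = −loads:
  F[0-1] = -850.1655 N (compression)
  F[0-2] = -95.7061 N (compression)
  F[1-2] = +233.3473 N (tension)
  Rx@0 = +534.8800 N
  Ry@0 = +727.9476 N
  Ry@2 = -212.8176 N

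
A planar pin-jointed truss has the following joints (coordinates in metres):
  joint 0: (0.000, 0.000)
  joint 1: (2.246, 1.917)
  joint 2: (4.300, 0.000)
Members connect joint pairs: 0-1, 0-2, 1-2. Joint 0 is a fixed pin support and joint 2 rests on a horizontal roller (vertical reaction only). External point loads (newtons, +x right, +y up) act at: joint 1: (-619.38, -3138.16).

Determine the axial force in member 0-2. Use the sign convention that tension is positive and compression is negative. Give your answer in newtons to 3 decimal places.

1460.422

N=3 nodes, M=3 members, R=3 reactions → 2N=6, M+R=6
member 0 (0-1): L=2.9529, (cx,cy)=(0.7606,0.6492)
member 1 (0-2): L=4.3000, (cx,cy)=(1.0000,0.0000)
member 2 (1-2): L=2.8096, (cx,cy)=(0.7311,-0.6823)
solve A·x = −loads:
  F[0-1] = -2734.3596 N (compression)
  F[0-2] = +1460.4219 N (tension)
  F[1-2] = -1997.6577 N (compression)
  Rx@0 = +619.3800 N
  Ry@0 = +1775.1470 N
  Ry@2 = +1363.0130 N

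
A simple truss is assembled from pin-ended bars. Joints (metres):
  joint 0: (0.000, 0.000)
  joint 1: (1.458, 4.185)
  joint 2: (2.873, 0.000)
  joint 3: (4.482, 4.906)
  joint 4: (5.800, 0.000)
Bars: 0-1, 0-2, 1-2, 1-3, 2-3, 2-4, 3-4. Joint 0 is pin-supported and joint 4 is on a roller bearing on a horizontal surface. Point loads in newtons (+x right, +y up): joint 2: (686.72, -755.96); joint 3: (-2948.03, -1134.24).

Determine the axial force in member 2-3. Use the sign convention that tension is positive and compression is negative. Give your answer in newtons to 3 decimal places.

N=5 nodes, M=7 members, R=3 reactions → 2N=10, M+R=10
member 0 (0-1): L=4.4317, (cx,cy)=(0.3290,0.9443)
member 1 (0-2): L=2.8730, (cx,cy)=(1.0000,0.0000)
member 2 (1-2): L=4.4177, (cx,cy)=(0.3203,-0.9473)
member 3 (1-3): L=3.1088, (cx,cy)=(0.9727,0.2319)
member 4 (2-3): L=5.1631, (cx,cy)=(0.3116,0.9502)
member 5 (2-4): L=2.9270, (cx,cy)=(1.0000,0.0000)
member 6 (3-4): L=5.0800, (cx,cy)=(0.2595,-0.9658)
solve A·x = −loads:
  F[0-1] = -3317.5527 N (compression)
  F[0-2] = -1169.8578 N (compression)
  F[1-2] = +2806.1799 N (tension)
  F[1-3] = -2046.0582 N (compression)
  F[2-3] = -2002.0792 N (compression)
  F[2-4] = -333.8447 N (compression)
  F[3-4] = +1286.7347 N (tension)
  Rx@0 = +2261.3100 N
  Ry@0 = +3132.8721 N
  Ry@4 = -1242.6721 N

-2002.079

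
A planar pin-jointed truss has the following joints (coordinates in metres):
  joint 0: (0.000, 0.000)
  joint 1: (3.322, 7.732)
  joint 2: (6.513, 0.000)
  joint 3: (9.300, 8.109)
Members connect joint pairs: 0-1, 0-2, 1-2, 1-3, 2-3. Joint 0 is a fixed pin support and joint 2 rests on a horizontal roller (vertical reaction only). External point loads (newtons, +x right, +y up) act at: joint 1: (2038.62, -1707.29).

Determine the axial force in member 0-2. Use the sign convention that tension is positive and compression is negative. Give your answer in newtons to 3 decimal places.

1358.194

N=4 nodes, M=5 members, R=3 reactions → 2N=8, M+R=8
member 0 (0-1): L=8.4154, (cx,cy)=(0.3948,0.9188)
member 1 (0-2): L=6.5130, (cx,cy)=(1.0000,0.0000)
member 2 (1-2): L=8.3646, (cx,cy)=(0.3815,-0.9244)
member 3 (1-3): L=5.9899, (cx,cy)=(0.9980,0.0629)
member 4 (2-3): L=8.5746, (cx,cy)=(0.3250,0.9457)
solve A·x = −loads:
  F[0-1] = +1723.6851 N (tension)
  F[0-2] = +1358.1937 N (tension)
  F[1-2] = -3560.2408 N (compression)
  F[1-3] = -0.0000 N (compression)
  F[2-3] = +0.0000 N (tension)
  Rx@0 = -2038.6200 N
  Ry@0 = -1583.7014 N
  Ry@2 = +3290.9914 N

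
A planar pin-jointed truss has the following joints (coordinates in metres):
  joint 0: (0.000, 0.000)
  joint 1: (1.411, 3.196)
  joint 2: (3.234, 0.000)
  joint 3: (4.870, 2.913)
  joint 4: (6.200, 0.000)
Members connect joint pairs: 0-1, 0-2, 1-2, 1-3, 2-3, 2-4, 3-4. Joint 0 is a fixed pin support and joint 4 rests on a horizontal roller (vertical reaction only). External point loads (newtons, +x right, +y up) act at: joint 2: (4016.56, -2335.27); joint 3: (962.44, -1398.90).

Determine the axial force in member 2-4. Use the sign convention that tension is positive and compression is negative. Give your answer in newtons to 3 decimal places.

1264.304

N=5 nodes, M=7 members, R=3 reactions → 2N=10, M+R=10
member 0 (0-1): L=3.4936, (cx,cy)=(0.4039,0.9148)
member 1 (0-2): L=3.2340, (cx,cy)=(1.0000,0.0000)
member 2 (1-2): L=3.6794, (cx,cy)=(0.4955,-0.8686)
member 3 (1-3): L=3.4706, (cx,cy)=(0.9967,-0.0815)
member 4 (2-3): L=3.3410, (cx,cy)=(0.4897,0.8719)
member 5 (2-4): L=2.9660, (cx,cy)=(1.0000,0.0000)
member 6 (3-4): L=3.2023, (cx,cy)=(0.4153,-0.9097)
solve A·x = −loads:
  F[0-1] = -1054.9250 N (compression)
  F[0-2] = +5405.0629 N (tension)
  F[1-2] = +1207.4964 N (tension)
  F[1-3] = -1027.7584 N (compression)
  F[2-3] = +1475.3994 N (tension)
  F[2-4] = +1264.3044 N (tension)
  F[3-4] = -3044.0839 N (compression)
  Rx@0 = -4979.0000 N
  Ry@0 = +965.0581 N
  Ry@4 = +2769.1119 N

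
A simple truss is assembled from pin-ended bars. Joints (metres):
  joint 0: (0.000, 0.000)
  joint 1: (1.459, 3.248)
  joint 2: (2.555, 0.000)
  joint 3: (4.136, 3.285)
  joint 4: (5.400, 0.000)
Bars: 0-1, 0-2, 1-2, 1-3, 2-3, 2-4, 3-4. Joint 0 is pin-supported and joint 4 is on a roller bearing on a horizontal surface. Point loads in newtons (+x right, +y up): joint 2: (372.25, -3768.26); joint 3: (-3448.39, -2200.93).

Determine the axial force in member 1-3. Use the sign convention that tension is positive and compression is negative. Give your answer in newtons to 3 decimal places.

N=5 nodes, M=7 members, R=3 reactions → 2N=10, M+R=10
member 0 (0-1): L=3.5606, (cx,cy)=(0.4098,0.9122)
member 1 (0-2): L=2.5550, (cx,cy)=(1.0000,0.0000)
member 2 (1-2): L=3.4279, (cx,cy)=(0.3197,-0.9475)
member 3 (1-3): L=2.6773, (cx,cy)=(0.9999,0.0138)
member 4 (2-3): L=3.6457, (cx,cy)=(0.4337,0.9011)
member 5 (2-4): L=2.8450, (cx,cy)=(1.0000,0.0000)
member 6 (3-4): L=3.5198, (cx,cy)=(0.3591,-0.9333)
solve A·x = −loads:
  F[0-1] = -5040.8829 N (compression)
  F[0-2] = -1010.6012 N (compression)
  F[1-2] = +4800.4810 N (tension)
  F[1-3] = -3600.7226 N (compression)
  F[2-3] = -865.9048 N (compression)
  F[2-4] = +527.5032 N (tension)
  F[3-4] = -1468.9085 N (compression)
  Rx@0 = +3076.1400 N
  Ry@0 = +4598.2660 N
  Ry@4 = +1370.9240 N

-3600.723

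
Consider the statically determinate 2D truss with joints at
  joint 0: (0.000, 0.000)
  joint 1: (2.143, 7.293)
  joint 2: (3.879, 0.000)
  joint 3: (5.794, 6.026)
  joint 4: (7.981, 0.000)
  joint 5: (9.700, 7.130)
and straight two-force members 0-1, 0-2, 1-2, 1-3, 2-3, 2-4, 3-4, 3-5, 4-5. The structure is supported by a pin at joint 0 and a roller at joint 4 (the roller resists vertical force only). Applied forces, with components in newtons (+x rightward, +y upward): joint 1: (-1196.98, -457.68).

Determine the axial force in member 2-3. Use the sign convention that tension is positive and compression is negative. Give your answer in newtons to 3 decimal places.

-801.996

N=6 nodes, M=9 members, R=3 reactions → 2N=12, M+R=12
member 0 (0-1): L=7.6013, (cx,cy)=(0.2819,0.9594)
member 1 (0-2): L=3.8790, (cx,cy)=(1.0000,0.0000)
member 2 (1-2): L=7.4968, (cx,cy)=(0.2316,-0.9728)
member 3 (1-3): L=3.8646, (cx,cy)=(0.9447,-0.3278)
member 4 (2-3): L=6.3230, (cx,cy)=(0.3029,0.9530)
member 5 (2-4): L=4.1020, (cx,cy)=(1.0000,0.0000)
member 6 (3-4): L=6.4106, (cx,cy)=(0.3412,-0.9400)
member 7 (3-5): L=4.0590, (cx,cy)=(0.9623,0.2720)
member 8 (4-5): L=7.3343, (cx,cy)=(0.2344,0.9721)
solve A·x = −loads:
  F[0-1] = -1488.9797 N (compression)
  F[0-2] = -777.2007 N (compression)
  F[1-2] = +785.6845 N (tension)
  F[1-3] = +630.0872 N (tension)
  F[2-3] = -801.9956 N (compression)
  F[2-4] = -352.3668 N (compression)
  F[3-4] = +1032.8662 N (tension)
  F[3-5] = +0.0000 N (tension)
  F[4-5] = -0.0000 N (compression)
  Rx@0 = +1196.9800 N
  Ry@0 = +1428.5818 N
  Ry@4 = -970.9018 N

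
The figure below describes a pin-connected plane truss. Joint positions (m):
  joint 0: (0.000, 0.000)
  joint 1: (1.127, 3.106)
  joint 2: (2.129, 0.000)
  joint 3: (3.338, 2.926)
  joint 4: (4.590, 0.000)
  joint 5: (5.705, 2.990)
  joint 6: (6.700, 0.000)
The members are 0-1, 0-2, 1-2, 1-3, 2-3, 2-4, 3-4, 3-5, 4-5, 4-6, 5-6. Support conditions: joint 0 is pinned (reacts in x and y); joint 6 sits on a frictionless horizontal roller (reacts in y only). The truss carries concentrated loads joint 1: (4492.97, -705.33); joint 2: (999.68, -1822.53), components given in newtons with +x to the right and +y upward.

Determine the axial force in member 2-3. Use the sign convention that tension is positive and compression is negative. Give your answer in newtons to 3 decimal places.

2638.460

N=7 nodes, M=11 members, R=3 reactions → 2N=14, M+R=14
member 0 (0-1): L=3.3041, (cx,cy)=(0.3411,0.9400)
member 1 (0-2): L=2.1290, (cx,cy)=(1.0000,0.0000)
member 2 (1-2): L=3.2636, (cx,cy)=(0.3070,-0.9517)
member 3 (1-3): L=2.2183, (cx,cy)=(0.9967,-0.0811)
member 4 (2-3): L=3.1659, (cx,cy)=(0.3819,0.9242)
member 5 (2-4): L=2.4610, (cx,cy)=(1.0000,0.0000)
member 6 (3-4): L=3.1826, (cx,cy)=(0.3934,-0.9194)
member 7 (3-5): L=2.3679, (cx,cy)=(0.9996,0.0270)
member 8 (4-5): L=3.1911, (cx,cy)=(0.3494,0.9370)
member 9 (4-6): L=2.1100, (cx,cy)=(1.0000,0.0000)
member 10 (5-6): L=3.1512, (cx,cy)=(0.3158,-0.9488)
solve A·x = −loads:
  F[0-1] = +268.8979 N (tension)
  F[0-2] = +5400.9325 N (tension)
  F[1-2] = -647.2283 N (compression)
  F[1-3] = -4216.4437 N (compression)
  F[2-3] = +2638.4601 N (tension)
  F[2-4] = +3194.9715 N (tension)
  F[3-4] = -3082.7869 N (compression)
  F[3-5] = -1982.9636 N (compression)
  F[4-5] = +3024.8830 N (tension)
  F[4-6] = +925.3276 N (tension)
  F[5-6] = -2930.5543 N (compression)
  Rx@0 = -5492.6500 N
  Ry@0 = -252.7726 N
  Ry@6 = +2780.6326 N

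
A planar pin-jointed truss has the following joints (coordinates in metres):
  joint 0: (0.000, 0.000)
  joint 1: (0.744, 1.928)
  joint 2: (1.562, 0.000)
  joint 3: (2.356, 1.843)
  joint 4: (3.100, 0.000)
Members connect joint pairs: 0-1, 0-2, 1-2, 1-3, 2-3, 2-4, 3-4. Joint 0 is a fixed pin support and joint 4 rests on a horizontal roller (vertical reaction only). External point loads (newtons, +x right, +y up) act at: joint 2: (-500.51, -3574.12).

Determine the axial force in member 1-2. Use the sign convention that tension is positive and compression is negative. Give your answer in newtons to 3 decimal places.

N=5 nodes, M=7 members, R=3 reactions → 2N=10, M+R=10
member 0 (0-1): L=2.0666, (cx,cy)=(0.3600,0.9329)
member 1 (0-2): L=1.5620, (cx,cy)=(1.0000,0.0000)
member 2 (1-2): L=2.0944, (cx,cy)=(0.3906,-0.9206)
member 3 (1-3): L=1.6142, (cx,cy)=(0.9986,-0.0527)
member 4 (2-3): L=2.0068, (cx,cy)=(0.3957,0.9184)
member 5 (2-4): L=1.5380, (cx,cy)=(1.0000,0.0000)
member 6 (3-4): L=1.9875, (cx,cy)=(0.3743,-0.9273)
solve A·x = −loads:
  F[0-1] = -1900.6725 N (compression)
  F[0-2] = +183.7634 N (tension)
  F[1-2] = +2010.3925 N (tension)
  F[1-3] = -1471.5227 N (compression)
  F[2-3] = +1876.5439 N (tension)
  F[2-4] = +727.0028 N (tension)
  F[3-4] = -1942.1012 N (compression)
  Rx@0 = +500.5100 N
  Ry@0 = +1773.2247 N
  Ry@4 = +1800.8953 N

2010.392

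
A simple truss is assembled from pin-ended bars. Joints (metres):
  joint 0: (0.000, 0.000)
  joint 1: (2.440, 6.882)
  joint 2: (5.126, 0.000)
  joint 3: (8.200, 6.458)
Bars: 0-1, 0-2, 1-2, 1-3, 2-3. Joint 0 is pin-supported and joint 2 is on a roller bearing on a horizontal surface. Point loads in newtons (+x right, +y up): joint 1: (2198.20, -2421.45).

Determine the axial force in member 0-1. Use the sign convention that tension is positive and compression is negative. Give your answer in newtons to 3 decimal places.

1785.016

N=4 nodes, M=5 members, R=3 reactions → 2N=8, M+R=8
member 0 (0-1): L=7.3017, (cx,cy)=(0.3342,0.9425)
member 1 (0-2): L=5.1260, (cx,cy)=(1.0000,0.0000)
member 2 (1-2): L=7.3876, (cx,cy)=(0.3636,-0.9316)
member 3 (1-3): L=5.7756, (cx,cy)=(0.9973,-0.0734)
member 4 (2-3): L=7.1523, (cx,cy)=(0.4298,0.9029)
solve A·x = −loads:
  F[0-1] = +1785.0164 N (tension)
  F[0-2] = +1601.7072 N (tension)
  F[1-2] = -4405.3462 N (compression)
  F[1-3] = +0.0000 N (tension)
  F[2-3] = -0.0000 N (compression)
  Rx@0 = -2198.2000 N
  Ry@0 = -1682.4030 N
  Ry@2 = +4103.8530 N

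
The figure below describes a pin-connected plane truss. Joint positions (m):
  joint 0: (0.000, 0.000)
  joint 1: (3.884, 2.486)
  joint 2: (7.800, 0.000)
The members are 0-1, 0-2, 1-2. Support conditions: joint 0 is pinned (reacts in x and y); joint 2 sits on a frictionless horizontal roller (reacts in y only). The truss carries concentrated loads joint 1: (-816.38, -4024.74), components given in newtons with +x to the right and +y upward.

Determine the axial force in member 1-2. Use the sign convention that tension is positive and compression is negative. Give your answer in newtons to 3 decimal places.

N=3 nodes, M=3 members, R=3 reactions → 2N=6, M+R=6
member 0 (0-1): L=4.6115, (cx,cy)=(0.8422,0.5391)
member 1 (0-2): L=7.8000, (cx,cy)=(1.0000,0.0000)
member 2 (1-2): L=4.6385, (cx,cy)=(0.8442,-0.5360)
solve A·x = −loads:
  F[0-1] = -4230.8672 N (compression)
  F[0-2] = +2747.0585 N (tension)
  F[1-2] = -3253.8569 N (compression)
  Rx@0 = +816.3800 N
  Ry@0 = +2280.8208 N
  Ry@2 = +1743.9192 N

-3253.857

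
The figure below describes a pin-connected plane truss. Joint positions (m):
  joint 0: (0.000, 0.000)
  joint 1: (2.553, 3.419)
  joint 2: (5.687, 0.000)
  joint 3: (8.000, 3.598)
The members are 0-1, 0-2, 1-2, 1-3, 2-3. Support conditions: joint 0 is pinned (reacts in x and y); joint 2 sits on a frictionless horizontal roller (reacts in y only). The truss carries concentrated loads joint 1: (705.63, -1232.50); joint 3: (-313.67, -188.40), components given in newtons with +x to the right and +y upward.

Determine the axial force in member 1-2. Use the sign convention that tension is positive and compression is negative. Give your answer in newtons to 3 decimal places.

-1169.556

N=4 nodes, M=5 members, R=3 reactions → 2N=8, M+R=8
member 0 (0-1): L=4.2670, (cx,cy)=(0.5983,0.8013)
member 1 (0-2): L=5.6870, (cx,cy)=(1.0000,0.0000)
member 2 (1-2): L=4.6381, (cx,cy)=(0.6757,-0.7372)
member 3 (1-3): L=5.4499, (cx,cy)=(0.9995,0.0328)
member 4 (2-3): L=4.2773, (cx,cy)=(0.5408,0.8412)
solve A·x = −loads:
  F[0-1] = -470.2703 N (compression)
  F[0-2] = +673.3280 N (tension)
  F[1-2] = -1169.5564 N (compression)
  F[1-3] = -196.8176 N (compression)
  F[2-3] = -216.2866 N (compression)
  Rx@0 = -391.9600 N
  Ry@0 = +376.8105 N
  Ry@2 = +1044.0895 N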